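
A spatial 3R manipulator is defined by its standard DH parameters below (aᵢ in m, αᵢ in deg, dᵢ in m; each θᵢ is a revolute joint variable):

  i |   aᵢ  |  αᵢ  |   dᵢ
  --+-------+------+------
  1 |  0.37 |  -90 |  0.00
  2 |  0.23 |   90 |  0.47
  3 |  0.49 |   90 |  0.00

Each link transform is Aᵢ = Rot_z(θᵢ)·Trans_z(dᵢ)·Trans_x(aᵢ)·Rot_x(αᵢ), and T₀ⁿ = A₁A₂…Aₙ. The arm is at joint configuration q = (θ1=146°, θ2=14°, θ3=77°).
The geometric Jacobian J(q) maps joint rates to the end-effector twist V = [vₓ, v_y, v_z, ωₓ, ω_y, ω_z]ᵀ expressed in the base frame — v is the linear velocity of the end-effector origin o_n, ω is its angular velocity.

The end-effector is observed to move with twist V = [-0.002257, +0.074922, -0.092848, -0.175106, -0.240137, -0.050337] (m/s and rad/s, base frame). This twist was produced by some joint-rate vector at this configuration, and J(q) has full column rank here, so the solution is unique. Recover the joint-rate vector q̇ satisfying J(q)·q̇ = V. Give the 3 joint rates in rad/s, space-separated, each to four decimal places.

-0.0940 0.2970 0.0450

o_n = [-1.1102, -0.3940, -0.0823]
J₁: ẑ×o_n = [0.3940, -1.1102, 0.0000], ω = ẑ
J2: z=[-0.5592, -0.8290, 0.0000] o=[-0.3067, 0.2069, 0.0000] → [0.0682, -0.0460, -0.3301, -0.5592, -0.8290, 0.0000]
J3: z=[-0.2006, 0.1353, 0.9703] o=[-0.7546, -0.0580, -0.0556] → [0.3224, -0.3504, 0.1155, -0.2006, 0.1353, 0.9703]
q̇ = J⁺·V = [-0.0940, 0.2970, 0.0450]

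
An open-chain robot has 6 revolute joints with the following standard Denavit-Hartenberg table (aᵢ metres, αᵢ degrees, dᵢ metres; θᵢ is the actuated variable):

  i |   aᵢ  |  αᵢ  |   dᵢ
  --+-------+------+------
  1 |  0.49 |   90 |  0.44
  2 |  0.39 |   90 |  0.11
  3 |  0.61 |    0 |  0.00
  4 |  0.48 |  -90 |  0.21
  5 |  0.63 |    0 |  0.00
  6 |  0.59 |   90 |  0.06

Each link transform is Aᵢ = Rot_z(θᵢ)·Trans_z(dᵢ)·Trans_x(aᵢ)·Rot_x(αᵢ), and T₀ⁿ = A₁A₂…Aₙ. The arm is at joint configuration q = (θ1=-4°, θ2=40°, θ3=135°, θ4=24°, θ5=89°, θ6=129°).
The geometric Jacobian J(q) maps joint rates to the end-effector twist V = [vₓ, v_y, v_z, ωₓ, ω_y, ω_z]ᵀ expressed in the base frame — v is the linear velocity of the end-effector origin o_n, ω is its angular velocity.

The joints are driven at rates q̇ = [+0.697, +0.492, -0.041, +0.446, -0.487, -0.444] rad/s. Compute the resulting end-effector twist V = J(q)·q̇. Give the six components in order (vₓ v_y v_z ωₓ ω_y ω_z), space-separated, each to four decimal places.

0.1460 0.2722 0.3191 0.4197 -1.3938 0.6012

o_n = [0.3513, -0.5204, 0.4274]
J₁: ẑ×o_n = [0.5204, 0.3513, -0.0000], ω = ẑ
J2: z=[-0.0698, -0.9976, 0.0000] o=[0.4888, -0.0342, 0.4400] → [0.0126, -0.0009, -0.1032, -0.0698, -0.9976, 0.0000]
J3: z=[0.6412, -0.0448, -0.7660] o=[0.7792, -0.1648, 0.6907] → [-0.2607, 0.4966, -0.2473, 0.6412, -0.0448, -0.7660]
J4: z=[0.6412, -0.0448, -0.7660] o=[0.4195, -0.5720, 0.4134] → [0.0389, 0.0432, 0.0300, 0.6412, -0.0448, -0.7660]
J5: z=[-0.2087, 0.9505, -0.2304] o=[0.1997, -0.7291, -0.0355] → [0.4880, 0.0617, -0.1877, -0.2087, 0.9505, -0.2304]
J6: z=[-0.2087, 0.9505, -0.2304] o=[-0.2124, -0.7042, 0.4405] → [0.0299, -0.1326, -0.5741, -0.2087, 0.9505, -0.2304]
V = J·q̇ = [0.1460, 0.2722, 0.3191, 0.4197, -1.3938, 0.6012]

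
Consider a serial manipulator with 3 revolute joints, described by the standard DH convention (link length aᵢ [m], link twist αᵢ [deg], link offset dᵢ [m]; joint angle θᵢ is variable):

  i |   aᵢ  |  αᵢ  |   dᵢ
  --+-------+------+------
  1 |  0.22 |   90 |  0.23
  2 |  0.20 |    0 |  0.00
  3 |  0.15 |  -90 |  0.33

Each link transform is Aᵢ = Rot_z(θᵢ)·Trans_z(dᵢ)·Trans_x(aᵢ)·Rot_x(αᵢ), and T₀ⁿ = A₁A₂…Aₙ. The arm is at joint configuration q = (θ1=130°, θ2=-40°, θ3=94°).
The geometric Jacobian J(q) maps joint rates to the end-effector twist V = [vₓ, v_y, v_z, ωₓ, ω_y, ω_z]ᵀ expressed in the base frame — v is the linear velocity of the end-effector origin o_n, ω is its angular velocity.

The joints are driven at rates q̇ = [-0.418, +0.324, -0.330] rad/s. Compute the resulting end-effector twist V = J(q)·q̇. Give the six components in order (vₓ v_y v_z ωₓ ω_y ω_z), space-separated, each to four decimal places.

o_n = [-0.0438, 0.5656, 0.2228]
J₁: ẑ×o_n = [-0.5656, -0.0438, 0.0000], ω = ẑ
J2: z=[0.7660, 0.6428, 0.0000] o=[-0.1414, 0.1685, 0.2300] → [-0.0046, 0.0055, 0.2414, 0.7660, 0.6428, 0.0000]
J3: z=[0.7660, 0.6428, 0.0000] o=[-0.2399, 0.2859, 0.1014] → [0.0780, -0.0930, 0.0882, 0.7660, 0.6428, 0.0000]
V = J·q̇ = [0.2092, 0.0508, 0.0491, -0.0046, -0.0039, -0.4180]

0.2092 0.0508 0.0491 -0.0046 -0.0039 -0.4180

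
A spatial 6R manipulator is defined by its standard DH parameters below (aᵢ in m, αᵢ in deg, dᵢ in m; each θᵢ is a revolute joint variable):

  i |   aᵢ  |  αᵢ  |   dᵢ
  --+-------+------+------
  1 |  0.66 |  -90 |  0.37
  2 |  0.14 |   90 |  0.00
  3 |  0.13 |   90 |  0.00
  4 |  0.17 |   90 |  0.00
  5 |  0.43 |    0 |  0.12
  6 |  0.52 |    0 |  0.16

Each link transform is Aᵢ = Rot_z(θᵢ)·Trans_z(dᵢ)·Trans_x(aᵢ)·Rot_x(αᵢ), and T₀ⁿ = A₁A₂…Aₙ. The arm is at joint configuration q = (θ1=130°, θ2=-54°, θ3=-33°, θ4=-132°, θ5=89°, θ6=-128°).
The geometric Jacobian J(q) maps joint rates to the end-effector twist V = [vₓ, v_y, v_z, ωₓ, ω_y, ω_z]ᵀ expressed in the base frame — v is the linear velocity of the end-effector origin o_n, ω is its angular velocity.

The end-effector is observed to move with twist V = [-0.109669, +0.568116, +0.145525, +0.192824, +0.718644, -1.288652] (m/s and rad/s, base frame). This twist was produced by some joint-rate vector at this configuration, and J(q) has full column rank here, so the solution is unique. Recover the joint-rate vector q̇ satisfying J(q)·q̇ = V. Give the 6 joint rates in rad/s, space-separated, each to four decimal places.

o_n = [-0.5643, 0.4105, -0.0230]
J₁: ẑ×o_n = [-0.4105, -0.5643, 0.0000], ω = ẑ
J2: z=[-0.7660, -0.6428, 0.0000] o=[-0.4242, 0.5056, 0.3700] → [0.2526, -0.3010, -0.0172, -0.7660, -0.6428, 0.0000]
J3: z=[0.5200, -0.6197, 0.5878] o=[-0.4771, 0.5686, 0.4833] → [0.4067, 0.2120, -0.1362, 0.5200, -0.6197, 0.5878]
J4: z=[0.8482, 0.2939, -0.4406] o=[-0.4641, 0.6632, 0.5715] → [-0.2860, 0.5483, -0.1849, 0.8482, 0.2939, -0.4406]
J5: z=[0.2734, -0.9555, -0.1109] o=[-0.5412, 0.6587, 0.4200] → [0.3957, 0.1237, -0.0899, 0.2734, -0.9555, -0.1109]
J6: z=[0.2734, -0.9555, -0.1109] o=[-0.1471, 0.6702, 0.2106] → [0.1943, 0.1101, -0.4696, 0.2734, -0.9555, -0.1109]
q̇ = J⁺·V = [-0.7040, -0.2210, -0.6660, 0.4470, 0.3100, -0.3440]

-0.7040 -0.2210 -0.6660 0.4470 0.3100 -0.3440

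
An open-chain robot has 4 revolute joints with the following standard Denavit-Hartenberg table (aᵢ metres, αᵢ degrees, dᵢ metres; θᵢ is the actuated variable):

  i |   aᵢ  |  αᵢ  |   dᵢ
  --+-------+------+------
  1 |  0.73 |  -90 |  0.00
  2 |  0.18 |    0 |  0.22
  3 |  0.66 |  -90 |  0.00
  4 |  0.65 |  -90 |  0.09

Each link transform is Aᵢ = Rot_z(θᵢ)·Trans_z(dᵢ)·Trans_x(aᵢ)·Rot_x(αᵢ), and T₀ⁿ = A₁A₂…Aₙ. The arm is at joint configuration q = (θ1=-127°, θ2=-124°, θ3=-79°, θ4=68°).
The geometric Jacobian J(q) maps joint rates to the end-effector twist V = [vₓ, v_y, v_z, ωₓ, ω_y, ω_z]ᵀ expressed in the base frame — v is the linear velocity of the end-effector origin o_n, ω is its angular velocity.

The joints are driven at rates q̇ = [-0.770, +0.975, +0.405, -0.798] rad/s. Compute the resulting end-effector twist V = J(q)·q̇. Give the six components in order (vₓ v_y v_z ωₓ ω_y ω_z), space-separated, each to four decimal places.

0.8818 0.5435 1.1065 0.9145 -1.0795 -1.5046

o_n = [-0.1627, 0.4200, -0.1210]
J₁: ẑ×o_n = [-0.4200, -0.1627, 0.0000], ω = ẑ
J2: z=[0.7986, -0.6018, 0.0000] o=[-0.4393, -0.5830, 0.0000] → [0.0728, 0.0966, 0.9675, 0.7986, -0.6018, 0.0000]
J3: z=[0.7986, -0.6018, 0.0000] o=[-0.2030, -0.6350, 0.1492] → [0.1626, 0.2158, 0.8668, 0.7986, -0.6018, 0.0000]
J4: z=[0.2351, 0.3121, 0.9205] o=[0.1626, -0.1498, -0.1087] → [-0.5283, -0.2965, 0.2355, 0.2351, 0.3121, 0.9205]
V = J·q̇ = [0.8818, 0.5435, 1.1065, 0.9145, -1.0795, -1.5046]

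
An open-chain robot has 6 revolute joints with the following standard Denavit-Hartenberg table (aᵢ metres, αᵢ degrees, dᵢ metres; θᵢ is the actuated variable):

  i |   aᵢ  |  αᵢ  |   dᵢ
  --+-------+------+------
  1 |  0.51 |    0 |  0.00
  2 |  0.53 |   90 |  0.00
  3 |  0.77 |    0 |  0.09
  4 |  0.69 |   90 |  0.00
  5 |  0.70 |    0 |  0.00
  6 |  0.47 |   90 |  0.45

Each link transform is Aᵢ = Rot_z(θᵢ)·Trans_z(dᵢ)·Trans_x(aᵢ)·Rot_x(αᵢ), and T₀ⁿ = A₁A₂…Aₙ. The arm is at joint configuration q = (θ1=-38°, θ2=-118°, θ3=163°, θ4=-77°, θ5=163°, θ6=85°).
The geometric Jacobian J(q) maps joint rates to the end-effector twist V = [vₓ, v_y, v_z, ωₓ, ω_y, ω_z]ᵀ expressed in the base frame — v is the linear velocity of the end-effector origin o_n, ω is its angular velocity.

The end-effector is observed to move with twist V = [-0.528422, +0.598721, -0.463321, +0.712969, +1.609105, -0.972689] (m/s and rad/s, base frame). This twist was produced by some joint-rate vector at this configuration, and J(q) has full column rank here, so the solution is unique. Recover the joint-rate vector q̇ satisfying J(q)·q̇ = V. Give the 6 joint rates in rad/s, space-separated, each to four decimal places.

o_n = [0.2476, -0.5371, 0.0386]
J₁: ẑ×o_n = [0.5371, 0.2476, -0.0000], ω = ẑ
J2: z=[0.0000, 0.0000, 1.0000] o=[0.4019, -0.3140, 0.0000] → [0.2232, -0.1543, 0.0000, 0.0000, 0.0000, 1.0000]
J3: z=[-0.4067, 0.9135, 0.0000] o=[-0.0823, -0.5296, 0.0000] → [0.0353, 0.0157, -0.2983, -0.4067, 0.9135, 0.0000]
J4: z=[-0.4067, 0.9135, 0.0000] o=[0.5538, -0.1478, 0.2251] → [-0.1704, -0.0759, 0.4381, -0.4067, 0.9135, 0.0000]
J5: z=[-0.9113, -0.4057, -0.0698] o=[0.5098, -0.1674, 0.9134] → [0.3292, -0.7789, 0.2306, -0.9113, -0.4057, -0.0698]
J6: z=[-0.9113, -0.4057, -0.0698] o=[0.4692, 0.0385, 0.2457] → [0.0438, -0.1732, 0.4347, -0.9113, -0.4057, -0.0698]
q̇ = J⁺·V = [-0.1270, -0.9370, 0.6890, 0.4910, -0.4710, -0.8380]

-0.1270 -0.9370 0.6890 0.4910 -0.4710 -0.8380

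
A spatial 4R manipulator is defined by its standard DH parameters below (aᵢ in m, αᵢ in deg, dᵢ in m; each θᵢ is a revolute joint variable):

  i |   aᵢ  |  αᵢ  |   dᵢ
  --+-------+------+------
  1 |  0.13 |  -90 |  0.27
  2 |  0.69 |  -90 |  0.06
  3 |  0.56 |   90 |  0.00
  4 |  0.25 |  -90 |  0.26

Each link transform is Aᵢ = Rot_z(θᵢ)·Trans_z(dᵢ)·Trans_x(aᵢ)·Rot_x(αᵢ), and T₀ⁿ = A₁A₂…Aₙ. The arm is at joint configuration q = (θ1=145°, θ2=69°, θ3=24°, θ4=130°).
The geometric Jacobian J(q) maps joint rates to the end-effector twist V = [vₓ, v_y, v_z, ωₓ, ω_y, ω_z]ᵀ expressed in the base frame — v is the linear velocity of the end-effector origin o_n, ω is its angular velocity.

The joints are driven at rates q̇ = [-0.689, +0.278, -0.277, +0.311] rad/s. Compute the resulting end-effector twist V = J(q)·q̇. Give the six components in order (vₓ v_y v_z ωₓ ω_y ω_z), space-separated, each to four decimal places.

o_n = [-0.3782, 0.0999, -0.8821]
J₁: ẑ×o_n = [-0.0999, -0.3782, 0.0000], ω = ẑ
J2: z=[-0.5736, -0.8192, 0.0000] o=[-0.1065, 0.0746, 0.2700] → [0.9437, -0.6608, -0.2371, -0.5736, -0.8192, 0.0000]
J3: z=[0.7647, -0.5355, -0.3584] o=[-0.3435, 0.1672, -0.3742] → [0.2478, 0.4009, -0.0701, 0.7647, -0.5355, -0.3584]
J4: z=[-0.6434, -0.6647, -0.3797] o=[-0.3630, 0.4590, -0.8518] → [-0.1162, -0.0137, 0.2209, -0.6434, -0.6647, -0.3797]
V = J·q̇ = [0.2264, -0.0384, 0.0222, -0.5714, -0.2861, -0.7078]

0.2264 -0.0384 0.0222 -0.5714 -0.2861 -0.7078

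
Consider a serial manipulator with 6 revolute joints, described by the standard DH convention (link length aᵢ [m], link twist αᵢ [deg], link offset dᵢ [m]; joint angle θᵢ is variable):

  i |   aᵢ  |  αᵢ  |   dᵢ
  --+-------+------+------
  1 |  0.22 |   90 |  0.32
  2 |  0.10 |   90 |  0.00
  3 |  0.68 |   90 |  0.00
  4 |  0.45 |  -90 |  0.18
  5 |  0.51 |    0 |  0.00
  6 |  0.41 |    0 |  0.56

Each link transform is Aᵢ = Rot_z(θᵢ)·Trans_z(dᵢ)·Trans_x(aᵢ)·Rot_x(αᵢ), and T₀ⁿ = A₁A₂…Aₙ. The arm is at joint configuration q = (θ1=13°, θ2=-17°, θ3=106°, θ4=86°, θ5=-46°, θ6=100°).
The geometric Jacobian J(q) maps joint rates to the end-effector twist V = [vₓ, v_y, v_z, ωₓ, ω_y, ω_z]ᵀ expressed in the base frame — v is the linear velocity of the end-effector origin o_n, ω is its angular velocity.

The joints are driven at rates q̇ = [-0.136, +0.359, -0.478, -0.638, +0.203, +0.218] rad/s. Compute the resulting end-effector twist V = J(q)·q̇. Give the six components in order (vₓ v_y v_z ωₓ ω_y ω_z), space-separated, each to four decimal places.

0.1891 -0.5289 -0.1912 -0.3854 0.1374 0.4385

o_n = [0.1975, -0.2069, -0.7886]
J₁: ẑ×o_n = [0.2069, 0.1975, -0.0000], ω = ẑ
J2: z=[0.2250, -0.9744, 0.0000] o=[0.2144, 0.0495, 0.3200] → [1.0802, 0.2494, -0.0741, 0.2250, -0.9744, 0.0000]
J3: z=[-0.2849, -0.0658, -0.9563] o=[0.3075, 0.0710, 0.2908] → [-0.1948, -0.2023, 0.0719, -0.2849, -0.0658, -0.9563]
J4: z=[0.9577, -0.0618, -0.2810] o=[0.2799, -0.6062, 0.3456] → [0.1823, 1.1093, 0.3773, 0.9577, -0.0618, -0.2810]
J5: z=[0.0206, 0.9889, -0.1471] o=[0.3232, -0.6781, -0.1318] → [-0.5802, 0.0320, 0.1339, 0.0206, 0.9889, -0.1471]
J6: z=[0.0206, 0.9889, -0.1471] o=[0.5728, -0.7487, -0.5709] → [-0.1356, 0.0597, 0.3823, 0.0206, 0.9889, -0.1471]
V = J·q̇ = [0.1891, -0.5289, -0.1912, -0.3854, 0.1374, 0.4385]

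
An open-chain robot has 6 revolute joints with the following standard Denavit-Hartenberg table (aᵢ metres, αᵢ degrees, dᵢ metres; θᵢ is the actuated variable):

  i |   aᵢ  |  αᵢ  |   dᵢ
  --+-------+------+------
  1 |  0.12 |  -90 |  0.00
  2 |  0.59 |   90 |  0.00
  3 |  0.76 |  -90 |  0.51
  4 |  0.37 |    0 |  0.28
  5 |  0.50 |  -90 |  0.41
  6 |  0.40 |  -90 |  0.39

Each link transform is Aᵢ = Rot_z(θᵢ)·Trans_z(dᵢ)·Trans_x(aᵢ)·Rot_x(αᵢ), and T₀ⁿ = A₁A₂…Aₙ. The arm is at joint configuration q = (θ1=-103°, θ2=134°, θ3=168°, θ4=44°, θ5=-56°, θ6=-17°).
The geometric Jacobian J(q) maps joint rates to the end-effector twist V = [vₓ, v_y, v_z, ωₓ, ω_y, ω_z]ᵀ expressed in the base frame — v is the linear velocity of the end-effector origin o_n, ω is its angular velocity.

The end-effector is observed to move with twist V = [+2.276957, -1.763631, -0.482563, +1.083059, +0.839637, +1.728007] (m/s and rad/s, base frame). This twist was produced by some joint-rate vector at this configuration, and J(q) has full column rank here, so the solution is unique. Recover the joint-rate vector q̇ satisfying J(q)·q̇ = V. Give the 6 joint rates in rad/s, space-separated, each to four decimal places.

o_n = [-0.6410, -1.0889, 1.0445]
J₁: ẑ×o_n = [1.0889, -0.6410, 0.0000], ω = ẑ
J2: z=[0.9744, -0.2250, 0.0000] o=[-0.0270, -0.1169, 0.0000] → [-0.2350, -1.0178, -1.0851, 0.9744, -0.2250, 0.0000]
J3: z=[-0.1618, -0.7009, -0.6947] o=[0.0652, 0.2824, -0.4244] → [-1.9822, 0.7283, -0.2731, -0.1618, -0.7009, -0.6947]
J4: z=[-0.9856, 0.0793, 0.1496] o=[0.0205, -0.6138, -0.2439] → [0.1732, 1.1710, 0.5207, -0.9856, 0.0793, 0.1496]
J5: z=[-0.9856, 0.0793, 0.1496] o=[-0.2007, -0.6001, 0.1638] → [0.1430, 0.8022, 0.5167, -0.9856, 0.0793, 0.1496]
J6: z=[0.1686, 0.5382, 0.8258] o=[-0.5972, -0.9871, 0.4970] → [0.3788, -0.1285, 0.0064, 0.1686, 0.5382, 0.8258]
q̇ = J⁺·V = [0.5790, 0.4580, -0.7530, 0.0920, -0.4730, 0.8270]

0.5790 0.4580 -0.7530 0.0920 -0.4730 0.8270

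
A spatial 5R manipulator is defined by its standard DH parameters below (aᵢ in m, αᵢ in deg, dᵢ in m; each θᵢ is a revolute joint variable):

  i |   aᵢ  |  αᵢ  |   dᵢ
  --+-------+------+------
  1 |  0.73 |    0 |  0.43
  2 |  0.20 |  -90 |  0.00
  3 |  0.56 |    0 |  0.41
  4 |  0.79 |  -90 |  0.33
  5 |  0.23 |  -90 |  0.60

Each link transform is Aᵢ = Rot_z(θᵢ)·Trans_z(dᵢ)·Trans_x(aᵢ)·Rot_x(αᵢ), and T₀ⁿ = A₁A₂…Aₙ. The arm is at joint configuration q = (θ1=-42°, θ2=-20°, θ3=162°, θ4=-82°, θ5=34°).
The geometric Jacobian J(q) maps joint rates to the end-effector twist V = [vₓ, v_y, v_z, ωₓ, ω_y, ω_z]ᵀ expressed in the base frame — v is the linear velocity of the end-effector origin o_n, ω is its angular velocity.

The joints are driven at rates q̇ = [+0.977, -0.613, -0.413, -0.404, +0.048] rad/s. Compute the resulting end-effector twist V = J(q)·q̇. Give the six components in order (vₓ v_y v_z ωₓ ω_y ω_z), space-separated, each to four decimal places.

0.5660 -0.2405 -0.5575 -0.7436 -0.3418 0.3557

o_n = [0.7287, 0.4636, -0.8130]
J₁: ẑ×o_n = [-0.4636, 0.7287, 0.0000], ω = ẑ
J2: z=[0.0000, 0.0000, 1.0000] o=[0.5425, -0.4885, 0.4300] → [-0.9520, 0.1862, 0.0000, 0.0000, 0.0000, 1.0000]
J3: z=[0.8829, 0.4695, 0.0000] o=[0.6364, -0.6651, 0.4300] → [-0.5836, 1.0975, 0.9532, 0.8829, 0.4695, 0.0000]
J4: z=[0.8829, 0.4695, 0.0000] o=[0.7484, -0.0023, 0.2570] → [-0.5023, 0.9447, 0.4206, 0.8829, 0.4695, 0.0000]
J5: z=[-0.4623, 0.8695, -0.1736] o=[1.1041, 0.0315, -0.5210] → [-0.1788, -0.0698, 0.1267, -0.4623, 0.8695, -0.1736]
V = J·q̇ = [0.5660, -0.2405, -0.5575, -0.7436, -0.3418, 0.3557]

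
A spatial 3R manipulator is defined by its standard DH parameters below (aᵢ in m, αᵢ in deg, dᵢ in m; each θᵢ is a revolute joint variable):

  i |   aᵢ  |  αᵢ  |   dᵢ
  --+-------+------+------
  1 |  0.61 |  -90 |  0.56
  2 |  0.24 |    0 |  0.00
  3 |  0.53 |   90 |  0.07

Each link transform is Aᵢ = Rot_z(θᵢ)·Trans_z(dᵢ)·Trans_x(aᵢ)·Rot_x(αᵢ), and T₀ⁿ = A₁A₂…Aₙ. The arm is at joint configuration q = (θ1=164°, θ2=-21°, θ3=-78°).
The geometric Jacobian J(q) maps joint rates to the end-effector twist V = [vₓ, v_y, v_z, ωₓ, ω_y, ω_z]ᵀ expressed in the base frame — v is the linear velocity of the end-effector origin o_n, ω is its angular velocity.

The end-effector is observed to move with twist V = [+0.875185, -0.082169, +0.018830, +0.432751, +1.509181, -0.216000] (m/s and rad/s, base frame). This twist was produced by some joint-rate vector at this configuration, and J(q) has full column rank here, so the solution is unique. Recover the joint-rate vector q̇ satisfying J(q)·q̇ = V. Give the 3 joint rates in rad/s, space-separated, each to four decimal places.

-0.2160 -0.6650 -0.9050

o_n = [-0.7413, 0.1398, 1.1695]
J₁: ẑ×o_n = [-0.1398, -0.7413, 0.0000], ω = ẑ
J2: z=[-0.2756, -0.9613, 0.0000] o=[-0.5864, 0.1681, 0.5600] → [-0.5859, 0.1680, -0.1411, -0.2756, -0.9613, 0.0000]
J3: z=[-0.2756, -0.9613, 0.0000] o=[-0.8017, 0.2299, 0.6460] → [-0.5032, 0.1443, 0.0829, -0.2756, -0.9613, 0.0000]
q̇ = J⁺·V = [-0.2160, -0.6650, -0.9050]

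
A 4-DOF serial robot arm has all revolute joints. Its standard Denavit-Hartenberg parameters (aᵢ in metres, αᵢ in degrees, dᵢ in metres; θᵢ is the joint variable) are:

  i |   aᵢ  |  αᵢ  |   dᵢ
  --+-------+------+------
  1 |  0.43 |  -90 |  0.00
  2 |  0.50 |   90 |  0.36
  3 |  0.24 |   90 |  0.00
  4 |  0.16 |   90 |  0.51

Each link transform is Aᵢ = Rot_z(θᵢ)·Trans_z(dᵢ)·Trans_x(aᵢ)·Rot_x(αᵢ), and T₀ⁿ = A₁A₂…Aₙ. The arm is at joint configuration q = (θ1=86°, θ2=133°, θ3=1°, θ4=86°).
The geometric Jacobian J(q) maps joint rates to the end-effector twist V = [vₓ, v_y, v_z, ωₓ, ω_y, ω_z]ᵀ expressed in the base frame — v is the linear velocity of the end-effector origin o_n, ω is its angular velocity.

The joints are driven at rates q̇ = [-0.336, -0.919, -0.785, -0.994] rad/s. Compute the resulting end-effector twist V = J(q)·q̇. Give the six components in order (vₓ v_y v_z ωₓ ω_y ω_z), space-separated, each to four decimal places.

o_n = [0.1472, 0.0182, -0.6647]
J₁: ẑ×o_n = [-0.0182, 0.1472, 0.0000], ω = ẑ
J2: z=[-0.9976, 0.0698, 0.0000] o=[0.0300, 0.4290, 0.0000] → [-0.0464, -0.6631, 0.4016, -0.9976, 0.0698, 0.0000]
J3: z=[0.0510, 0.7296, -0.6820] o=[-0.3529, 0.1139, -0.3657] → [-0.2834, -0.3258, -0.3697, 0.0510, 0.7296, -0.6820]
J4: z=[0.9966, -0.0816, -0.0128] o=[-0.3685, -0.0491, -0.5412] → [0.0109, 0.1165, 0.1091, 0.9966, -0.0816, -0.0128]
V = J·q̇ = [0.2603, 0.6999, -0.1873, -0.1139, -0.5557, 0.2121]

0.2603 0.6999 -0.1873 -0.1139 -0.5557 0.2121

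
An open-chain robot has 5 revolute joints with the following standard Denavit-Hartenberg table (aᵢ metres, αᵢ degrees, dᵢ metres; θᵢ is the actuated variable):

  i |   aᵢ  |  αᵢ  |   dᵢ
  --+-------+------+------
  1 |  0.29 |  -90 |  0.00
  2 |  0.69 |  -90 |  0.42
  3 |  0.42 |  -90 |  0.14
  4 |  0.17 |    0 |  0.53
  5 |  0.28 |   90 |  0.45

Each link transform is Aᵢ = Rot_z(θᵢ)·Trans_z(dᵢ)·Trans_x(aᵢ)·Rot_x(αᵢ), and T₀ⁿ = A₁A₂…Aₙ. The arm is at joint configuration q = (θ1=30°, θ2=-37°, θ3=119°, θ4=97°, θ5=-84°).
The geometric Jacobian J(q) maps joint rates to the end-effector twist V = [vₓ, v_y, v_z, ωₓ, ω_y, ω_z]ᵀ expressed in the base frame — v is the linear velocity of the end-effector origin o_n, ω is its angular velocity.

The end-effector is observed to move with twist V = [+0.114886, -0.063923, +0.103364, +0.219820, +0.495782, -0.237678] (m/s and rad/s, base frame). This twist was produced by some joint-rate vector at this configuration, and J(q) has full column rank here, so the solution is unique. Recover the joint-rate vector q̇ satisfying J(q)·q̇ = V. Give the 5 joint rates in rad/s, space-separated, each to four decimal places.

o_n = [-0.2913, 0.1867, -0.2234]
J₁: ẑ×o_n = [-0.1867, -0.2913, 0.0000], ω = ẑ
J2: z=[-0.5000, 0.8660, 0.0000] o=[0.2511, 0.1450, 0.0000] → [-0.1935, -0.1117, 0.4489, -0.5000, 0.8660, 0.0000]
J3: z=[0.5212, 0.3009, -0.7986] o=[0.5184, 0.7843, 0.4153] → [-0.6694, 0.9795, -0.0678, 0.5212, 0.3009, -0.7986]
J4: z=[-0.8473, 0.0706, -0.5264] o=[0.6342, 0.4270, 0.1809] → [-0.1550, 0.1445, 0.2689, -0.8473, 0.0706, -0.5264]
J5: z=[-0.8473, 0.0706, -0.5264] o=[0.0950, 0.4333, 0.0427] → [-0.1486, -0.0222, 0.2363, -0.8473, 0.0706, -0.5264]
q̇ = J⁺·V = [-0.6080, 0.6370, -0.0320, -0.9180, 0.2630]

-0.6080 0.6370 -0.0320 -0.9180 0.2630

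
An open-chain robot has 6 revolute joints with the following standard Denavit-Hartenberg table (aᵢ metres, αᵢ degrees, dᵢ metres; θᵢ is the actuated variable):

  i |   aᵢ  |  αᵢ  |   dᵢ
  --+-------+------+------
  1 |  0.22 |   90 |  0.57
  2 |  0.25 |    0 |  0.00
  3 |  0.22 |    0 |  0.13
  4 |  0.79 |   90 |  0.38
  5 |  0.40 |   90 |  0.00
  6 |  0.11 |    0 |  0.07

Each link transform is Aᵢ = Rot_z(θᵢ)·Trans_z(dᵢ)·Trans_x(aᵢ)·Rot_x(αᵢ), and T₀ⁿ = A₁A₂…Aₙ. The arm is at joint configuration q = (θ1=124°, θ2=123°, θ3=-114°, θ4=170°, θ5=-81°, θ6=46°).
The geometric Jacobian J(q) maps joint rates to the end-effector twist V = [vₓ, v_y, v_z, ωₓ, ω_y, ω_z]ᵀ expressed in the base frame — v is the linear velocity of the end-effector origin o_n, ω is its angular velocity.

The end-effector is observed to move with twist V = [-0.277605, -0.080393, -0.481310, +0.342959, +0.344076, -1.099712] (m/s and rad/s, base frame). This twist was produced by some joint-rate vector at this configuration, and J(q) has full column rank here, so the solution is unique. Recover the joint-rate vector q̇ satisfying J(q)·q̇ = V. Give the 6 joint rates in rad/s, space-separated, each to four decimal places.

o_n = [0.2992, -0.3926, 0.9071]
J₁: ẑ×o_n = [0.3926, 0.2992, -0.0000], ω = ẑ
J2: z=[0.8290, 0.5592, 0.0000] o=[-0.1230, 0.1824, 0.5700] → [0.1885, -0.2795, -0.7128, 0.8290, 0.5592, 0.0000]
J3: z=[0.8290, 0.5592, 0.0000] o=[-0.0469, 0.0695, 0.7797] → [0.0712, -0.1056, -0.5766, 0.8290, 0.5592, 0.0000]
J4: z=[0.8290, 0.5592, 0.0000] o=[-0.0606, 0.3223, 0.8141] → [0.0520, -0.0771, -0.7939, 0.8290, 0.5592, 0.0000]
J5: z=[-0.0098, 0.0145, 0.9998] o=[0.6961, -0.1200, 0.8279] → [0.2737, -0.3961, 0.0084, -0.0098, 0.0145, 0.9998]
J6: z=[-0.6819, 0.7312, -0.0172] o=[0.4036, -0.3928, 0.8290] → [0.0571, 0.0551, 0.0762, -0.6819, 0.7312, -0.0172]
q̇ = J⁺·V = [-0.5690, 0.5200, -0.6240, 0.5970, -0.5290, 0.1040]

-0.5690 0.5200 -0.6240 0.5970 -0.5290 0.1040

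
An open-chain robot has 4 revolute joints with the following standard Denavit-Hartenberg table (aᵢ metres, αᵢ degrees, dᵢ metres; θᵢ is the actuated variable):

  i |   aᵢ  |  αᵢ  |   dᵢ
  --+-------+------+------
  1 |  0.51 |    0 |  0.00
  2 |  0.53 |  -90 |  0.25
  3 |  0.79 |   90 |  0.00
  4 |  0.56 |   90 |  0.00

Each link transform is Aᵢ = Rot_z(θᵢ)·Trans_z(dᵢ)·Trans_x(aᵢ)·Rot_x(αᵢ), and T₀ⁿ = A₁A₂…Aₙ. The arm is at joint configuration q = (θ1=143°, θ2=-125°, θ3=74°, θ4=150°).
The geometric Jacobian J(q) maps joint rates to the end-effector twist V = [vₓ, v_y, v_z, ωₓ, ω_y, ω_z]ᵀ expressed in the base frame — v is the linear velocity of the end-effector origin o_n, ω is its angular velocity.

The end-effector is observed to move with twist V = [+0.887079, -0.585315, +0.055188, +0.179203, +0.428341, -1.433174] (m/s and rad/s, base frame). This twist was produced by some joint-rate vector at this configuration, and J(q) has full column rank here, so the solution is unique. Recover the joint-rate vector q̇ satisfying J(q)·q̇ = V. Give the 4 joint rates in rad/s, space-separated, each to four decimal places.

o_n = [0.0902, 0.7630, -0.0432]
J₁: ẑ×o_n = [-0.7630, 0.0902, 0.0000], ω = ẑ
J2: z=[0.0000, 0.0000, 1.0000] o=[-0.4073, 0.3069, 0.0000] → [-0.4561, 0.4975, 0.0000, 0.0000, 0.0000, 1.0000]
J3: z=[-0.3090, 0.9511, 0.0000] o=[0.0968, 0.4707, 0.2500] → [-0.2789, -0.0906, -0.0841, -0.3090, 0.9511, 0.0000]
J4: z=[0.9142, 0.2970, 0.2756] o=[0.3039, 0.5380, -0.5094] → [0.0765, -0.4851, 0.2692, 0.9142, 0.2970, 0.2756]
q̇ = J⁺·V = [-0.8730, -0.6470, 0.3520, 0.3150]

-0.8730 -0.6470 0.3520 0.3150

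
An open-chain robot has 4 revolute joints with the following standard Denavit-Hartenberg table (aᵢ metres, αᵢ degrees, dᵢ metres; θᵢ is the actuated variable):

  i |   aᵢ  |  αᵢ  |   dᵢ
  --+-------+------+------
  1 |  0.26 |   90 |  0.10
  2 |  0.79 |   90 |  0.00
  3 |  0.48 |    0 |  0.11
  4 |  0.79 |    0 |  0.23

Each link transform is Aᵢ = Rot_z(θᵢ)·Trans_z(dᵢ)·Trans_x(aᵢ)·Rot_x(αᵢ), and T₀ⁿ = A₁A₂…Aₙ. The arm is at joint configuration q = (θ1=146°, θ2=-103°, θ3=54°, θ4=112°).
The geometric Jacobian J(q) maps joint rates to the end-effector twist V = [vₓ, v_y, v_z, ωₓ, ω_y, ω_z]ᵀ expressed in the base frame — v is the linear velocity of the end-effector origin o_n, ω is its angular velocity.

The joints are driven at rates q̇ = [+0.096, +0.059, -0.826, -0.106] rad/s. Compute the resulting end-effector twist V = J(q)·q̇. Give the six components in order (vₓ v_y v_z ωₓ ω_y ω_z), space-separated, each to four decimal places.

o_n = [0.4401, 0.4021, -0.1213]
J₁: ẑ×o_n = [-0.4021, 0.4401, 0.0000], ω = ẑ
J2: z=[0.5592, 0.8290, 0.0000] o=[-0.2155, 0.1454, 0.1000] → [-0.1835, 0.1237, -0.4000, 0.5592, 0.8290, 0.0000]
J3: z=[0.8078, -0.5449, 0.2250] o=[-0.0682, 0.0460, -0.6698] → [-0.3789, -0.3287, 0.5646, 0.8078, -0.5449, 0.2250]
J4: z=[0.8078, -0.5449, 0.2250] o=[0.2904, 0.2725, -0.9199] → [-0.4643, -0.6114, 0.1862, 0.8078, -0.5449, 0.2250]
V = J·q̇ = [0.3128, 0.3859, -0.5097, -0.7199, 0.5567, -0.1137]

0.3128 0.3859 -0.5097 -0.7199 0.5567 -0.1137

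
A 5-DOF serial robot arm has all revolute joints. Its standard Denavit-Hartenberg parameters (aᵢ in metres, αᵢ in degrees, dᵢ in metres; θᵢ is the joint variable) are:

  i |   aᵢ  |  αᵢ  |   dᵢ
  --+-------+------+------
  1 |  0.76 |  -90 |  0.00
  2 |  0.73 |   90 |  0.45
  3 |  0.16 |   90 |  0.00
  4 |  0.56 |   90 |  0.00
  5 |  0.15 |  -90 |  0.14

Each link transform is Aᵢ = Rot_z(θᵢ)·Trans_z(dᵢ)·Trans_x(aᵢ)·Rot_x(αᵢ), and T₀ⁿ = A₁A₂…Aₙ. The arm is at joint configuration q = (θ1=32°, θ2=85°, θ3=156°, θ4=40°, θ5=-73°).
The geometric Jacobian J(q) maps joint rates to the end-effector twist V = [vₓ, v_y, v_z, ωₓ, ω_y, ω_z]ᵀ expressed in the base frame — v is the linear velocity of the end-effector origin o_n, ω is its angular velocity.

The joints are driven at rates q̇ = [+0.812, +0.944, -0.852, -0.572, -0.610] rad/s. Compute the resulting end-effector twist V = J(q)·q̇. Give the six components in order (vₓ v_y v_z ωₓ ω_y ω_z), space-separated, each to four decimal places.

-1.5035 0.7866 -0.3370 -0.4546 0.0249 0.6534

o_n = [0.5608, 1.0683, 0.0039]
J₁: ẑ×o_n = [-1.0683, 0.5608, 0.0000], ω = ẑ
J2: z=[-0.5299, 0.8480, 0.0000] o=[0.6445, 0.4027, 0.0000] → [0.0033, 0.0021, -0.2816, -0.5299, 0.8480, 0.0000]
J3: z=[0.8448, 0.5279, 0.0872] o=[0.4600, 0.8181, -0.7272] → [0.3641, -0.6089, 0.1582, 0.8448, 0.5279, 0.0872]
J4: z=[-0.4540, 0.7935, -0.4052] o=[0.4147, 0.8665, -0.5816] → [0.5463, 0.2067, -0.2075, -0.4540, 0.7935, -0.4052]
J5: z=[-0.8291, -0.2098, 0.5182] o=[0.5974, 1.1864, -0.1598] → [0.0269, 0.1167, 0.0903, -0.8291, -0.2098, 0.5182]
V = J·q̇ = [-1.5035, 0.7866, -0.3370, -0.4546, 0.0249, 0.6534]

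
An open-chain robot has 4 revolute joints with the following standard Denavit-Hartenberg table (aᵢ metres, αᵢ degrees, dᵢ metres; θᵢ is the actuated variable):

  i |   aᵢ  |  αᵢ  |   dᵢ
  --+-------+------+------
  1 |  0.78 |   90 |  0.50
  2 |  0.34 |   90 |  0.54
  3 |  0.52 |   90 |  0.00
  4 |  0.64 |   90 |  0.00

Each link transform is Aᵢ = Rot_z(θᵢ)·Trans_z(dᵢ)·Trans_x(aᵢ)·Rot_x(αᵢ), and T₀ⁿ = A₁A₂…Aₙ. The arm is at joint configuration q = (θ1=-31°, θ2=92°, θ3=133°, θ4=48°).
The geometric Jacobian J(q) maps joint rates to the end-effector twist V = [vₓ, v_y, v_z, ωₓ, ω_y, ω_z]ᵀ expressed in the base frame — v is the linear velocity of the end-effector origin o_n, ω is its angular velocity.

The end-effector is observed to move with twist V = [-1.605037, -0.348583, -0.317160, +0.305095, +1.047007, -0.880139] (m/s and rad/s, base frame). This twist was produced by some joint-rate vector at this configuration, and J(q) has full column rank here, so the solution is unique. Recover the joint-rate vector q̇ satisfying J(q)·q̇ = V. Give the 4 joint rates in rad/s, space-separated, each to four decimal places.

o_n = [0.4499, -1.7094, 0.2101]
J₁: ẑ×o_n = [1.7094, 0.4499, -0.0000], ω = ẑ
J2: z=[-0.5150, -0.8572, 0.0000] o=[0.6686, -0.4017, 0.5000] → [0.2485, -0.1493, 0.4860, -0.5150, -0.8572, 0.0000]
J3: z=[0.8566, -0.5147, 0.0349] o=[0.3803, -0.8585, 0.8398] → [0.3538, 0.5419, -0.6931, 0.8566, -0.5147, 0.0349]
J4: z=[-0.3731, -0.5714, 0.7309] o=[0.1950, -1.1908, 0.4854] → [0.5363, 0.0836, 0.3391, -0.3731, -0.5714, 0.7309]
q̇ = J⁺·V = [-0.6670, -0.8650, -0.2850, -0.2780]

-0.6670 -0.8650 -0.2850 -0.2780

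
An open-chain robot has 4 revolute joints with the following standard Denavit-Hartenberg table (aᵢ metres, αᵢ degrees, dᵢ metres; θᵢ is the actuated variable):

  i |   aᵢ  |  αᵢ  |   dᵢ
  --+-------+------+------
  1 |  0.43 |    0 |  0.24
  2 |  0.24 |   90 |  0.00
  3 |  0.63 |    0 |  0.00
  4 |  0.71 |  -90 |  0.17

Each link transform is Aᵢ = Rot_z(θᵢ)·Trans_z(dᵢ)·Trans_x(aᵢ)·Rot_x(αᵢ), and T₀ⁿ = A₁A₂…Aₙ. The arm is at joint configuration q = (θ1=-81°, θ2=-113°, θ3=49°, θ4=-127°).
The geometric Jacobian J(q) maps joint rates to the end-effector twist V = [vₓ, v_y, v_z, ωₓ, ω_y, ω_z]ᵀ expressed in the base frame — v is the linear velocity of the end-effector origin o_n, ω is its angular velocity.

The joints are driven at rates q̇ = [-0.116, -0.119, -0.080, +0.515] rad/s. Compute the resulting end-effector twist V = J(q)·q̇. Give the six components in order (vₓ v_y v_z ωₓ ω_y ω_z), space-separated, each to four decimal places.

-0.2950 0.2474 0.0311 0.1052 0.4221 -0.2350

o_n = [-0.6687, -0.0660, 0.0210]
J₁: ẑ×o_n = [0.0660, -0.6687, 0.0000], ω = ẑ
J2: z=[0.0000, 0.0000, 1.0000] o=[0.0673, -0.4247, 0.2400] → [-0.3587, -0.7360, 0.0000, 0.0000, 0.0000, 1.0000]
J3: z=[0.2419, 0.9703, 0.0000] o=[-0.1656, -0.3666, 0.2400] → [-0.2125, 0.0530, 0.5609, 0.2419, 0.9703, 0.0000]
J4: z=[0.2419, 0.9703, 0.0000] o=[-0.5666, -0.2667, 0.7155] → [-0.6739, 0.1680, 0.1476, 0.2419, 0.9703, 0.0000]
V = J·q̇ = [-0.2950, 0.2474, 0.0311, 0.1052, 0.4221, -0.2350]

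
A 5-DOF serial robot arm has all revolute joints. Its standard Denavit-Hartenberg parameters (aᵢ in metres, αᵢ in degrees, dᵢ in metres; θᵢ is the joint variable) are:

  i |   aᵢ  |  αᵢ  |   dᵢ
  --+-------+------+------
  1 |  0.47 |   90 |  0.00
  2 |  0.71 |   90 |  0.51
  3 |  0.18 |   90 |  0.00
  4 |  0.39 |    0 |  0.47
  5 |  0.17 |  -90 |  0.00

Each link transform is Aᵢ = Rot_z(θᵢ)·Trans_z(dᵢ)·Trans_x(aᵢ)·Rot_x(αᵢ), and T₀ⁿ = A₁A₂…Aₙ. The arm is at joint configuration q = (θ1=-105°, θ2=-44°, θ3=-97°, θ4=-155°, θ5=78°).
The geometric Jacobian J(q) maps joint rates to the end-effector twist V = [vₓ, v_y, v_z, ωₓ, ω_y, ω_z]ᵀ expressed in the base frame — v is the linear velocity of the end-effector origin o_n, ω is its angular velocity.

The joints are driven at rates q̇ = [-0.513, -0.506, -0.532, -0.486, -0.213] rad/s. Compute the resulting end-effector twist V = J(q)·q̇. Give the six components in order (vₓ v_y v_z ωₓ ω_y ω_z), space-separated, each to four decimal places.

-0.7700 0.5596 -0.4025 0.3462 -0.9920 -0.6123

o_n = [-0.9070, -0.6748, 0.0571]
J₁: ẑ×o_n = [0.6748, -0.9070, 0.0000], ω = ẑ
J2: z=[-0.9659, 0.2588, 0.0000] o=[-0.1216, -0.4540, 0.0000] → [0.0148, 0.0552, 0.4166, -0.9659, 0.2588, 0.0000]
J3: z=[0.1798, 0.6710, -0.7193] o=[-0.7465, -0.8153, -0.4932] → [0.4703, 0.0166, 0.1330, 0.1798, 0.6710, -0.7193]
J4: z=[0.0671, 0.7212, 0.6895] o=[-0.5698, -0.8463, -0.4780] → [0.2676, -0.2684, 0.2547, 0.0671, 0.7212, 0.6895]
J5: z=[0.0671, 0.7212, 0.6895] o=[-0.9148, -0.5571, -0.0653] → [0.1694, -0.0029, -0.0135, 0.0671, 0.7212, 0.6895]
V = J·q̇ = [-0.7700, 0.5596, -0.4025, 0.3462, -0.9920, -0.6123]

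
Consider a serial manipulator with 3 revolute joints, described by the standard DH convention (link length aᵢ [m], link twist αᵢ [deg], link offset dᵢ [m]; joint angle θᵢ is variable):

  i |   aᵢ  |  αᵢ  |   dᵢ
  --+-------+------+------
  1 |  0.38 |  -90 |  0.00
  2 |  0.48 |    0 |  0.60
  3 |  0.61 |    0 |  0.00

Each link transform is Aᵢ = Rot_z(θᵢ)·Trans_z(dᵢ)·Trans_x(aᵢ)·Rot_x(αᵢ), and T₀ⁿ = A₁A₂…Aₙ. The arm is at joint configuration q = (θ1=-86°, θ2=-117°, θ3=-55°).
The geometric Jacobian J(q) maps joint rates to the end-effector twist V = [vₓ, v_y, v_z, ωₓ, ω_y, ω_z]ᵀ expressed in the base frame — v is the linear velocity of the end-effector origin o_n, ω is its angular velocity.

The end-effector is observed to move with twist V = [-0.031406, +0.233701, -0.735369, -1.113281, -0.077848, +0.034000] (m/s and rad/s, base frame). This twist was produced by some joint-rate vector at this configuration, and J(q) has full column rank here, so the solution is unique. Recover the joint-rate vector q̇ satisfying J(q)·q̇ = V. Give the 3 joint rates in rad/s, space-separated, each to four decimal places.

o_n = [0.5677, 0.4828, 0.5126]
J₁: ẑ×o_n = [-0.4828, 0.5677, 0.0000], ω = ẑ
J2: z=[0.9976, 0.0698, 0.0000] o=[0.0265, -0.3791, 0.0000] → [0.0358, -0.5113, 0.8220, 0.9976, 0.0698, 0.0000]
J3: z=[0.9976, 0.0698, 0.0000] o=[0.6098, -0.1198, 0.4277] → [0.0059, -0.0847, 0.6041, 0.9976, 0.0698, 0.0000]
q̇ = J⁺·V = [0.0340, -0.2810, -0.8350]

0.0340 -0.2810 -0.8350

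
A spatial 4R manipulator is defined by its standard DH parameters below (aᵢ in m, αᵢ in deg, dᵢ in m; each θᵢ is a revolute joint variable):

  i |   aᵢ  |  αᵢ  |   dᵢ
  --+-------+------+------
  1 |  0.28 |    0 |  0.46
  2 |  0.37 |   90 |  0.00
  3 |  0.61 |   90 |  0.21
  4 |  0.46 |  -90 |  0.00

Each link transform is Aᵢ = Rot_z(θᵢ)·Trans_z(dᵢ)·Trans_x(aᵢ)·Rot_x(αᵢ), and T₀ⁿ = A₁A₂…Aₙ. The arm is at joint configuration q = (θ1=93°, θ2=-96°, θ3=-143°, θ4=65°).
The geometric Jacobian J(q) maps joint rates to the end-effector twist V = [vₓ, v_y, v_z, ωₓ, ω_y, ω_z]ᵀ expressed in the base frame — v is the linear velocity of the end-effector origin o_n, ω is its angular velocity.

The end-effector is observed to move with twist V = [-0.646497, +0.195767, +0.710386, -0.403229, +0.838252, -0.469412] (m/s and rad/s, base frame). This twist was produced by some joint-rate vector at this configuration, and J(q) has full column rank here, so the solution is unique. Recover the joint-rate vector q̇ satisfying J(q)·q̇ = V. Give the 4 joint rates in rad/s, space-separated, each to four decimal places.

-0.5670 -0.4950 -0.8160 0.7420

o_n = [-0.3195, -0.3322, -0.0241]
J₁: ẑ×o_n = [0.3322, -0.3195, 0.0000], ω = ẑ
J2: z=[0.0000, 0.0000, 1.0000] o=[-0.0147, 0.2796, 0.4600] → [0.6118, -0.3049, 0.0000, 0.0000, 0.0000, 1.0000]
J3: z=[-0.0523, -0.9986, 0.0000] o=[0.3548, 0.2603, 0.4600] → [0.4834, -0.0253, -0.6424, -0.0523, -0.9986, 0.0000]
J4: z=[-0.6010, 0.0315, 0.7986] o=[-0.1427, 0.0760, 0.0929] → [0.3223, -0.2116, 0.2509, -0.6010, 0.0315, 0.7986]
q̇ = J⁺·V = [-0.5670, -0.4950, -0.8160, 0.7420]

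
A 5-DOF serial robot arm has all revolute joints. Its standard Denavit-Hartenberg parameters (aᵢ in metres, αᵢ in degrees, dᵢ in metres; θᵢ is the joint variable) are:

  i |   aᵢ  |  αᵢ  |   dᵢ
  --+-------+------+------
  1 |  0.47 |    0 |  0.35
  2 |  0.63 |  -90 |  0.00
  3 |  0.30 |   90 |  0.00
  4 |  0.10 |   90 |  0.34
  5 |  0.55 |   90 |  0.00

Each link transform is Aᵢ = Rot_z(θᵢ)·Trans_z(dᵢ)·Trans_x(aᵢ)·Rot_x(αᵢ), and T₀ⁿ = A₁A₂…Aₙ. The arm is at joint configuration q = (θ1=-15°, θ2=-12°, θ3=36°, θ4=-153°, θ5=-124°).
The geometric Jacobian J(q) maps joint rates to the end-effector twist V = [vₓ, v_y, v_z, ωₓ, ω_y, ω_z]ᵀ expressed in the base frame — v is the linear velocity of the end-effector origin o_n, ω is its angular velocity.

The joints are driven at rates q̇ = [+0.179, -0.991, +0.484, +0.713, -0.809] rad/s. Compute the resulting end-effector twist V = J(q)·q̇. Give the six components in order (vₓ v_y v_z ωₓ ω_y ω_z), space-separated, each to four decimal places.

o_n = [1.3469, -0.4709, -0.0289]
J₁: ẑ×o_n = [0.4709, 1.3469, -0.0000], ω = ẑ
J2: z=[0.0000, 0.0000, 1.0000] o=[0.4540, -0.1216, 0.3500] → [0.3492, 0.8929, -0.0000, 0.0000, 0.0000, 1.0000]
J3: z=[0.4540, 0.8910, 0.0000] o=[1.0153, -0.4077, 0.3500] → [-0.3376, 0.1720, -0.3242, 0.4540, 0.8910, 0.0000]
J4: z=[0.5237, -0.2668, 0.8090] o=[1.2316, -0.5178, 0.1737] → [0.0160, 0.1994, 0.0554, 0.5237, -0.2668, 0.8090]
J5: z=[0.0773, 0.9606, 0.2668] o=[1.3248, -0.6163, 0.5011] → [-0.5479, 0.0468, -0.0100, 0.0773, 0.9606, 0.2668]
V = J·q̇ = [0.0295, -0.4563, -0.1093, 0.5306, -0.5362, -0.4511]

0.0295 -0.4563 -0.1093 0.5306 -0.5362 -0.4511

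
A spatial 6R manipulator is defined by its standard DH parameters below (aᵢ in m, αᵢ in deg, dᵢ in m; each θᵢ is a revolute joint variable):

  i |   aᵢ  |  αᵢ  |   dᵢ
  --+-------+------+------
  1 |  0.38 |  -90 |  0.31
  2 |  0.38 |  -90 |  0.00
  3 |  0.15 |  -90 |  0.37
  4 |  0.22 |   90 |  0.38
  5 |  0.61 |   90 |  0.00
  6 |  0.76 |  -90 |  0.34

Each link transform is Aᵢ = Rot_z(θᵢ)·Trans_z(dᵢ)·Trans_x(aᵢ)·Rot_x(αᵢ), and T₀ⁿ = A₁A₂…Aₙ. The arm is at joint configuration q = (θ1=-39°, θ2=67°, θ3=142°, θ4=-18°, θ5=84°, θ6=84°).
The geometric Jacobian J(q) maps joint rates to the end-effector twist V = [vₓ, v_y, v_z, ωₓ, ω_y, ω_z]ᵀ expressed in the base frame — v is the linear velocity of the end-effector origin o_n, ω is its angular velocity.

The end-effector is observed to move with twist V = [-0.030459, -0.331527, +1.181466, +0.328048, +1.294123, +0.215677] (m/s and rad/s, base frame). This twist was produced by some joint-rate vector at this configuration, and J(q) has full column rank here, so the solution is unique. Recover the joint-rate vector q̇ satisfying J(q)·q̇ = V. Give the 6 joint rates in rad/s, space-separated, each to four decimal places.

o_n = [-0.5125, 1.0509, 0.4166]
J₁: ẑ×o_n = [-1.0509, -0.5125, 0.0000], ω = ẑ
J2: z=[0.6293, 0.7771, 0.0000] o=[0.2953, -0.2391, 0.3100] → [0.0828, -0.0671, 1.4397, 0.6293, 0.7771, 0.0000]
J3: z=[-0.7154, 0.5793, -0.3907] o=[0.4107, -0.3326, -0.0398] → [0.8050, 0.6872, -0.4549, -0.7154, 0.5793, -0.3907]
J4: z=[0.3090, 0.7638, 0.5667] o=[0.0520, -0.1609, -0.0756] → [-0.3109, -0.4720, 0.8056, 0.3090, 0.7638, 0.5667]
J5: z=[-0.4867, 0.6389, -0.5958] o=[-0.0104, 0.1091, 0.2650] → [0.6580, 0.3730, -0.1375, -0.4867, 0.6389, -0.5958]
J6: z=[-0.8449, -0.1711, 0.5068] o=[0.1250, 0.5666, 0.6451] → [-0.2064, -0.5161, -0.5183, -0.8449, -0.1711, 0.5068]
q̇ = J⁺·V = [0.0910, 0.2580, -0.2210, 0.9470, 0.7540, -0.0970]

0.0910 0.2580 -0.2210 0.9470 0.7540 -0.0970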